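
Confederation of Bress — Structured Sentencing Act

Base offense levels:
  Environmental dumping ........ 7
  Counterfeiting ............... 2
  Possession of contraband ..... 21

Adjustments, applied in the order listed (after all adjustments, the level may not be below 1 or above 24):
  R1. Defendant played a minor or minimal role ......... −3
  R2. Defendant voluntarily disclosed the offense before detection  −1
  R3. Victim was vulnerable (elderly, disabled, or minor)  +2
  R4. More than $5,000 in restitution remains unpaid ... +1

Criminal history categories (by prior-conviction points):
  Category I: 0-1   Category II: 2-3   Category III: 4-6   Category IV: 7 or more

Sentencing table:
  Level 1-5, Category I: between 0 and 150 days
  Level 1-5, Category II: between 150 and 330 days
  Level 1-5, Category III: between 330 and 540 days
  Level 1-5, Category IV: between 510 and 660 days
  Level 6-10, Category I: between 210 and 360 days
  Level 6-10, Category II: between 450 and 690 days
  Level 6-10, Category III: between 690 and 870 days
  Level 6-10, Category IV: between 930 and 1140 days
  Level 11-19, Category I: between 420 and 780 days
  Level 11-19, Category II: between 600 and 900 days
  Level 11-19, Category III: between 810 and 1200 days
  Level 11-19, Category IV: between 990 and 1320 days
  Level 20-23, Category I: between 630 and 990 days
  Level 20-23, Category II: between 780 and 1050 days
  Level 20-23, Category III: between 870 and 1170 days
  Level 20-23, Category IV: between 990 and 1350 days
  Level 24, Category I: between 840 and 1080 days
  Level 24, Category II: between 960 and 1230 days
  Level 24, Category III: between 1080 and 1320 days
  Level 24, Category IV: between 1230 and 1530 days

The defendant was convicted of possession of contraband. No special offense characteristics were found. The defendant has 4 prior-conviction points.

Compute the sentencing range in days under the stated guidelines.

870-1170 days

Base offense level for possession of contraband: 21.
Final offense level: 21.
Criminal history: 4 prior points → Category III (4-6).
Level 21 falls in the 20-23 band.
Grid: Level 20-23 × Category III = 870-1170 days.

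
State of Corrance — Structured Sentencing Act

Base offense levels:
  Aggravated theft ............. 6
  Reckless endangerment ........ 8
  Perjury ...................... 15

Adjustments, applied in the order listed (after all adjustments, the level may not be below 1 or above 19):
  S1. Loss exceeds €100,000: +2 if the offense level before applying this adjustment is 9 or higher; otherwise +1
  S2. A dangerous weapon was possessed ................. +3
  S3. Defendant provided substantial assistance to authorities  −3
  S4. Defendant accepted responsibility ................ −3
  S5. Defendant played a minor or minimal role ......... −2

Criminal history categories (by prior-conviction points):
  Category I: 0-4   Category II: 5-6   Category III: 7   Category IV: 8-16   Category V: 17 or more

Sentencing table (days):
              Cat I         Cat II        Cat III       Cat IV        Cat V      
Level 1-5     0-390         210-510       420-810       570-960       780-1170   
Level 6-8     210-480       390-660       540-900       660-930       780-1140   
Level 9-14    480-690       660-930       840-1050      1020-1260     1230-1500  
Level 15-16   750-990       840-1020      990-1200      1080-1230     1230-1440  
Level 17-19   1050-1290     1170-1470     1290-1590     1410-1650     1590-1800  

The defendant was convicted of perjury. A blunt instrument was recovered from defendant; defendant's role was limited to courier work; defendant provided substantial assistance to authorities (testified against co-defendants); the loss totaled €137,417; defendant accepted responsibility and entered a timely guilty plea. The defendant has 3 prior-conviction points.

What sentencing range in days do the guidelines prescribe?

Base offense level for perjury: 15.
S1 applies (level before this adjustment is 15 ≥ 9, so +2): 15 + 2 = 17.
S2 applies: 17 + 3 = 20.
S3 applies: 20 − 3 = 17.
S4 applies: 17 − 3 = 14.
S5 applies: 14 − 2 = 12.
Final offense level: 12.
Criminal history: 3 prior points → Category I (0-4).
Level 12 falls in the 9-14 band.
Grid: Level 9-14 × Category I = 480-690 days.

480-690 days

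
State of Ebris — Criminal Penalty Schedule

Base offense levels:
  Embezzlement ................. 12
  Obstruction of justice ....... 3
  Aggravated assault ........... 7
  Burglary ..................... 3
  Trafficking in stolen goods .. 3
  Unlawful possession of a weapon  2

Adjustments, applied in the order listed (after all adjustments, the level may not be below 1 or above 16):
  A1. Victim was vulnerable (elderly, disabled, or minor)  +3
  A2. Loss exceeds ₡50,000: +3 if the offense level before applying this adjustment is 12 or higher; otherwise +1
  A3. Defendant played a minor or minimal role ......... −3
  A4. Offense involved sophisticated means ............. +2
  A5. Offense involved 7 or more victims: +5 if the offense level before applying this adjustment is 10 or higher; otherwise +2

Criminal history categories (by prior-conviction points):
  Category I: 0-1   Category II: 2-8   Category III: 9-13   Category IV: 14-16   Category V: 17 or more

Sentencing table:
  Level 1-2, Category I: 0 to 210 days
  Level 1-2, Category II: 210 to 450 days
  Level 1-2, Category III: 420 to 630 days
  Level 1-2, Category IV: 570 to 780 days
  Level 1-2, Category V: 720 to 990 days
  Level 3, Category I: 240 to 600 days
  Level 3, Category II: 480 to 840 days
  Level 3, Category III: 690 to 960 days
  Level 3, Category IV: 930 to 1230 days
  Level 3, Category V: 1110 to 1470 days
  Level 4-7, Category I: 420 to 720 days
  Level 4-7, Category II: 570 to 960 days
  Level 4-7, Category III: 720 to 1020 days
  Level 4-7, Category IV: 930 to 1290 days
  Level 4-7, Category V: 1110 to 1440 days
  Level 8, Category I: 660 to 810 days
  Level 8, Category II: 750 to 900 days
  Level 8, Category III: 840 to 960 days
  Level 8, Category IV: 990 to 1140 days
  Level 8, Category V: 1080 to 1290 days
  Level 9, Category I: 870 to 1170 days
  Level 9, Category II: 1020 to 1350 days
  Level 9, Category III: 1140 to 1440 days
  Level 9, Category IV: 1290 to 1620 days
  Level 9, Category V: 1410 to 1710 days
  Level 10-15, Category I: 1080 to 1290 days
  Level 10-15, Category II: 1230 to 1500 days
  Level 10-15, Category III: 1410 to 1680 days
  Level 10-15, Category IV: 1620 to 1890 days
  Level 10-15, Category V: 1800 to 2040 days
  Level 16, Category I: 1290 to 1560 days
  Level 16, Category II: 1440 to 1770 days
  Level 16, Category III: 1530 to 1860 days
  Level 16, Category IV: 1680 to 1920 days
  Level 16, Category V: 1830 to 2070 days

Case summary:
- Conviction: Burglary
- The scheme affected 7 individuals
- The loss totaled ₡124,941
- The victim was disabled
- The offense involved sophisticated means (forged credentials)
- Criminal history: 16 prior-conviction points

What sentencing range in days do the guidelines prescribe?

1620-1890 days

Base offense level for burglary: 3.
A1 applies: 3 + 3 = 6.
A2 applies (level before this adjustment is 6 < 12, so +1): 6 + 1 = 7.
A3 does not apply.
A4 applies: 7 + 2 = 9.
A5 applies (level before this adjustment is 9 < 10, so +2): 9 + 2 = 11.
Final offense level: 11.
Criminal history: 16 prior points → Category IV (14-16).
Level 11 falls in the 10-15 band.
Grid: Level 10-15 × Category IV = 1620-1890 days.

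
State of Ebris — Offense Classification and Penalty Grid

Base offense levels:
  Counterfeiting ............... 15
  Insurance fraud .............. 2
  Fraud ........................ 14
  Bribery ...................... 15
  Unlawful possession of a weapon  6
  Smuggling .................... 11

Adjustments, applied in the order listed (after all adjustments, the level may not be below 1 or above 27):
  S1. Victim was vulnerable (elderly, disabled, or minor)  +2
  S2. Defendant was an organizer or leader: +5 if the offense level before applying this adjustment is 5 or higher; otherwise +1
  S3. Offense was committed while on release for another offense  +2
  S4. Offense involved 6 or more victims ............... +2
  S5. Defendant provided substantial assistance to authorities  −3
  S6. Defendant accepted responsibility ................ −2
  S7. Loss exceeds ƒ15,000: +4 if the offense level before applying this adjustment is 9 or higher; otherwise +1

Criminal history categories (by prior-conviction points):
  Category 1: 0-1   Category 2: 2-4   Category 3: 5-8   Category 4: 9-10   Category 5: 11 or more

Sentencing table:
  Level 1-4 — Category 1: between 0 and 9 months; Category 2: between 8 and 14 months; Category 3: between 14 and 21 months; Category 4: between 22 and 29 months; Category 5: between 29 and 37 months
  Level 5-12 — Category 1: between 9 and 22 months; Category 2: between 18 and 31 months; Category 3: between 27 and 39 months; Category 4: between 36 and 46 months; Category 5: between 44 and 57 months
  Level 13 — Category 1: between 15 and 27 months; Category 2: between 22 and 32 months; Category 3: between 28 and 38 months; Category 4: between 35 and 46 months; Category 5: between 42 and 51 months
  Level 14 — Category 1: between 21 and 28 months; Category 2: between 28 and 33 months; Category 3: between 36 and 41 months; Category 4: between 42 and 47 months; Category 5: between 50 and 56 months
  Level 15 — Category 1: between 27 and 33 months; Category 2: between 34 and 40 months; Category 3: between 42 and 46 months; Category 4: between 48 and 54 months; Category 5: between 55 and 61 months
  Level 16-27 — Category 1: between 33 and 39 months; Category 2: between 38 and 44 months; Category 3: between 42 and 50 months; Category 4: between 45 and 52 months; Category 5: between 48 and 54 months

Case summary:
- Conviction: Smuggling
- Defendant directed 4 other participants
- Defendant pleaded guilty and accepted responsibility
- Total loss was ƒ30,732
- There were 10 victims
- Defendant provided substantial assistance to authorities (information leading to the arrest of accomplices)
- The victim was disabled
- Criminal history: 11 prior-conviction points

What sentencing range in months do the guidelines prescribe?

48-54 months

Base offense level for smuggling: 11.
S1 applies: 11 + 2 = 13.
S2 applies (level before this adjustment is 13 ≥ 5, so +5): 13 + 5 = 18.
S3 does not apply.
S4 applies: 18 + 2 = 20.
S5 applies: 20 − 3 = 17.
S6 applies: 17 − 2 = 15.
S7 applies (level before this adjustment is 15 ≥ 9, so +4): 15 + 4 = 19.
Final offense level: 19.
Criminal history: 11 prior points → Category 5 (11+).
Level 19 falls in the 16-27 band.
Grid: Level 16-27 × Category 5 = 48-54 months.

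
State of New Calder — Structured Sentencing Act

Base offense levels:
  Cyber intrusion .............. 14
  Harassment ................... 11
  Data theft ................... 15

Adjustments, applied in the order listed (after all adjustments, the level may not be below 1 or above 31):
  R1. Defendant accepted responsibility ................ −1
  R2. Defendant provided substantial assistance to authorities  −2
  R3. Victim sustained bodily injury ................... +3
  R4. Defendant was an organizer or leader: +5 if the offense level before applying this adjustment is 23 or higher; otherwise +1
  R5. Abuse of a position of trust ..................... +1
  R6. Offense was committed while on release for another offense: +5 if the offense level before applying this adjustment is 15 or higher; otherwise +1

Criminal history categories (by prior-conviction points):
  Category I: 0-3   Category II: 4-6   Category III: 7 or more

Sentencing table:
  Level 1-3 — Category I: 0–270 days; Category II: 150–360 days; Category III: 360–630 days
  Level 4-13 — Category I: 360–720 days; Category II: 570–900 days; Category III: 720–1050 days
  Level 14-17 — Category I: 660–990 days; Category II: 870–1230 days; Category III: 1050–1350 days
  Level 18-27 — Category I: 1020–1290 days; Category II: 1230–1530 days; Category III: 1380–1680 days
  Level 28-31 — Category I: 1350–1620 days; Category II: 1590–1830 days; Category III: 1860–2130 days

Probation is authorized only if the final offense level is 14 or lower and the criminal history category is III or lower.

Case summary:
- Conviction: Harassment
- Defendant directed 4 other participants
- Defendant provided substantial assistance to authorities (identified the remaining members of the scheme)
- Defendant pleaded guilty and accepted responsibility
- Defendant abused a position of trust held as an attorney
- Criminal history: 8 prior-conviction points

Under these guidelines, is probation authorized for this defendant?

Base offense level for harassment: 11.
R1 applies: 11 − 1 = 10.
R2 applies: 10 − 2 = 8.
R3 does not apply.
R4 applies (level before this adjustment is 8 < 23, so +1): 8 + 1 = 9.
R5 applies: 9 + 1 = 10.
Final offense level: 10.
Criminal history: 8 prior points → Category III (7+).
Level 10 falls in the 4-13 band.
Grid: Level 4-13 × Category III = 720-1050 days.
Probation check: level 10 ≤ 14 and category III ≤ III → eligible.

Yes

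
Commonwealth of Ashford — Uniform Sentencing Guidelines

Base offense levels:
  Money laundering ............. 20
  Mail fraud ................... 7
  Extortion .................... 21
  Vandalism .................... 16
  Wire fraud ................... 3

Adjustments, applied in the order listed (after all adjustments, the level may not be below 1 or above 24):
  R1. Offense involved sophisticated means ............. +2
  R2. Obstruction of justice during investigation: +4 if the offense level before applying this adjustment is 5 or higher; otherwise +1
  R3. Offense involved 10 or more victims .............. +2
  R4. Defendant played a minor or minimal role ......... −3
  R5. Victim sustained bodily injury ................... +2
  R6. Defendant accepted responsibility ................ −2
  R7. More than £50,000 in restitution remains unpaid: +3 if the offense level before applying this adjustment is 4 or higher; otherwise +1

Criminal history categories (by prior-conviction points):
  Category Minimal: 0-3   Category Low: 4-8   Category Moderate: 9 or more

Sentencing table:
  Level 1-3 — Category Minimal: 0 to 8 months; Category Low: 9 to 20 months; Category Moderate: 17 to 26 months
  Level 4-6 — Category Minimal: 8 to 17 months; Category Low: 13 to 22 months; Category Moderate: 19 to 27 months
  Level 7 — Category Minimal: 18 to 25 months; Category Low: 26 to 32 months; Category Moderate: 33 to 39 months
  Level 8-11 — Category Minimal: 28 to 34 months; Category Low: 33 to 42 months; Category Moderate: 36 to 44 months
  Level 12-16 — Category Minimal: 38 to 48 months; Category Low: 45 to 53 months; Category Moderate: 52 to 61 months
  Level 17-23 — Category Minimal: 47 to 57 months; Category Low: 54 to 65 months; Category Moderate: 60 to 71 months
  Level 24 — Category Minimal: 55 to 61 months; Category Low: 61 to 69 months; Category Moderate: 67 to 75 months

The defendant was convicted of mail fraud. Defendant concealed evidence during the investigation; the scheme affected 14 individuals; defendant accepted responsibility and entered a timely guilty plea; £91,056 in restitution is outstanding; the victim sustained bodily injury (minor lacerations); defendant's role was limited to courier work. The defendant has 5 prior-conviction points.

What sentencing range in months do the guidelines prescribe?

45-53 months

Base offense level for mail fraud: 7.
R2 applies (level before this adjustment is 7 ≥ 5, so +4): 7 + 4 = 11.
R3 applies: 11 + 2 = 13.
R4 applies: 13 − 3 = 10.
R5 applies: 10 + 2 = 12.
R6 applies: 12 − 2 = 10.
R7 applies (level before this adjustment is 10 ≥ 4, so +3): 10 + 3 = 13.
Final offense level: 13.
Criminal history: 5 prior points → Category Low (4-8).
Level 13 falls in the 12-16 band.
Grid: Level 12-16 × Category Low = 45-53 months.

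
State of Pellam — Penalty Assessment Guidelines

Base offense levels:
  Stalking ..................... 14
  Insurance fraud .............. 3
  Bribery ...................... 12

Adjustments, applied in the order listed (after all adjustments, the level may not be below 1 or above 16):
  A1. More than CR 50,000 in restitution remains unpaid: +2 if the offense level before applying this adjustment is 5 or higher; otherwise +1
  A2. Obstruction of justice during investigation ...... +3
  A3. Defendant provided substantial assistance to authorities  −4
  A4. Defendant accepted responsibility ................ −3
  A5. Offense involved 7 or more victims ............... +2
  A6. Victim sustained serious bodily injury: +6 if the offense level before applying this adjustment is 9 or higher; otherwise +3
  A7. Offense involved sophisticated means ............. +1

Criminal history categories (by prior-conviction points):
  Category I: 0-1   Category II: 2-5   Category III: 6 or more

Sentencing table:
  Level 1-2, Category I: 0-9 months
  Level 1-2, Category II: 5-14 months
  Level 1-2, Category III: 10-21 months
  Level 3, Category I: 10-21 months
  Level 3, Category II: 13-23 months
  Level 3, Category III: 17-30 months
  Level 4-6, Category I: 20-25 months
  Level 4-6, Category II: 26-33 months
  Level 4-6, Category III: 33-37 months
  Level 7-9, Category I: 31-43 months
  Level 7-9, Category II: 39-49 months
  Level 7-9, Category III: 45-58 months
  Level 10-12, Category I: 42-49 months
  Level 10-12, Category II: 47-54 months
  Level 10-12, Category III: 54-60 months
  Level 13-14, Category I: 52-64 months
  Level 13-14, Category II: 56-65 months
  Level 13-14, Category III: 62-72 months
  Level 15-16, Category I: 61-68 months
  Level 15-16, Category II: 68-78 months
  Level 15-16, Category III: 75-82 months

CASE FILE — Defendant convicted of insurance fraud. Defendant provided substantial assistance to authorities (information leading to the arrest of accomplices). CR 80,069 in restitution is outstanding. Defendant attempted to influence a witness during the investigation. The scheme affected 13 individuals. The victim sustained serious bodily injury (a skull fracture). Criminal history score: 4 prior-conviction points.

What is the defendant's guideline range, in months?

Base offense level for insurance fraud: 3.
A1 applies (level before this adjustment is 3 < 5, so +1): 3 + 1 = 4.
A2 applies: 4 + 3 = 7.
A3 applies: 7 − 4 = 3.
A5 applies: 3 + 2 = 5.
A6 applies (level before this adjustment is 5 < 9, so +3): 5 + 3 = 8.
A7 does not apply.
Final offense level: 8.
Criminal history: 4 prior points → Category II (2-5).
Level 8 falls in the 7-9 band.
Grid: Level 7-9 × Category II = 39-49 months.

39-49 months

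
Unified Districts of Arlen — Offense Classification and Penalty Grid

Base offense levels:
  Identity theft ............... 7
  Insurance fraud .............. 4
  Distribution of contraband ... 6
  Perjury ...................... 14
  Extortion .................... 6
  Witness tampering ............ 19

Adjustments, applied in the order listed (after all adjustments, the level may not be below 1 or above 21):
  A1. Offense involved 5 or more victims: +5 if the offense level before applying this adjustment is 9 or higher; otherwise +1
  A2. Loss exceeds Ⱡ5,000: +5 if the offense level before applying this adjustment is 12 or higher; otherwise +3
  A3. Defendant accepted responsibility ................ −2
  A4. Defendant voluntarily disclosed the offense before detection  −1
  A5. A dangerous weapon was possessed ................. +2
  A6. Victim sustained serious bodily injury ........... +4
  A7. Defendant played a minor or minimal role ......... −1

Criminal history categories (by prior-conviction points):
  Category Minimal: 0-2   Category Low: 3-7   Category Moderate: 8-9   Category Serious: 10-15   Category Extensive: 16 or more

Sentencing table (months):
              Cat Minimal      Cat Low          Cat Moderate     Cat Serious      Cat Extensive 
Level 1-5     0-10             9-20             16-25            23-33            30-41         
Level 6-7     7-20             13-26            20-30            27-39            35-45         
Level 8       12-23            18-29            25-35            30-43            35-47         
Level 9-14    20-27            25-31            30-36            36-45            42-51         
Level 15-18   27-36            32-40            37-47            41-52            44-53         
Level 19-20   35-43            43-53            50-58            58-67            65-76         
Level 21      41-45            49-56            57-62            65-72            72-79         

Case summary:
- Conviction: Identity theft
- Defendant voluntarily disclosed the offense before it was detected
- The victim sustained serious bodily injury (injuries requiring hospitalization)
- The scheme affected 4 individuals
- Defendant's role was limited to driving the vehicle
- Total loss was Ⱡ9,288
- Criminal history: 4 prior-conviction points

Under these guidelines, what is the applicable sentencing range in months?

Base offense level for identity theft: 7.
A2 applies (level before this adjustment is 7 < 12, so +3): 7 + 3 = 10.
A3 does not apply.
A4 applies: 10 − 1 = 9.
A5 does not apply.
A6 applies: 9 + 4 = 13.
A7 applies: 13 − 1 = 12.
Final offense level: 12.
Criminal history: 4 prior points → Category Low (3-7).
Level 12 falls in the 9-14 band.
Grid: Level 9-14 × Category Low = 25-31 months.

25-31 months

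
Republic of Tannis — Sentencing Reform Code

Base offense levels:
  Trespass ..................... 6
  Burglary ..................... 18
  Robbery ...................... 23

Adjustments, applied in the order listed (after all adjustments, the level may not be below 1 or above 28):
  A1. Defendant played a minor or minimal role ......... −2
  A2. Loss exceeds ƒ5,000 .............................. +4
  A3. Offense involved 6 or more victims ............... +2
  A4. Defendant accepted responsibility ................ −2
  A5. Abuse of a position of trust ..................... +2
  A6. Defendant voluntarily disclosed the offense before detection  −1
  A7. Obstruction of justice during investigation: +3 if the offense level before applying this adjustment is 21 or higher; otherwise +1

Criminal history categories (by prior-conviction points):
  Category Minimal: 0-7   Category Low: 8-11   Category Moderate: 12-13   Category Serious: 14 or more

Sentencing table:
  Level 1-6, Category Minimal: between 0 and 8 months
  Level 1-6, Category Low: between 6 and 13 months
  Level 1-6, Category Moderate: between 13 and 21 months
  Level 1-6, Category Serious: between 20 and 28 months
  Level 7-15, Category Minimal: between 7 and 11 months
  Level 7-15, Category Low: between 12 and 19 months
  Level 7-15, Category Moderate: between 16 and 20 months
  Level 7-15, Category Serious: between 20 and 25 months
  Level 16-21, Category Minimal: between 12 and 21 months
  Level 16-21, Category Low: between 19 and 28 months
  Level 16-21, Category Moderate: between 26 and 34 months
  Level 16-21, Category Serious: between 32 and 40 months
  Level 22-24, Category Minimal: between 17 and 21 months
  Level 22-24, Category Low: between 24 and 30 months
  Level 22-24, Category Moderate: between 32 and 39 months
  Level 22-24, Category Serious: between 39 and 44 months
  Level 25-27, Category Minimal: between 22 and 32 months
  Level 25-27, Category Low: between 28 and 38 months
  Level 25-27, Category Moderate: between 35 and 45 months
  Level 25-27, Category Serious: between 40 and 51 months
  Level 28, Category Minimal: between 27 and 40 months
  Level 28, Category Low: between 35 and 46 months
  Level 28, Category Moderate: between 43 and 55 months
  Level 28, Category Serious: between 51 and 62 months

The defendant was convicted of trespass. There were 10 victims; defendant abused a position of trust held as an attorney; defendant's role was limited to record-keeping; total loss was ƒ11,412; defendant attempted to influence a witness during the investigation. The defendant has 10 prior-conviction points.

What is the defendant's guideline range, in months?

12-19 months

Base offense level for trespass: 6.
A1 applies: 6 − 2 = 4.
A2 applies: 4 + 4 = 8.
A3 applies: 8 + 2 = 10.
A4 does not apply.
A5 applies: 10 + 2 = 12.
A6 does not apply.
A7 applies (level before this adjustment is 12 < 21, so +1): 12 + 1 = 13.
Final offense level: 13.
Criminal history: 10 prior points → Category Low (8-11).
Level 13 falls in the 7-15 band.
Grid: Level 7-15 × Category Low = 12-19 months.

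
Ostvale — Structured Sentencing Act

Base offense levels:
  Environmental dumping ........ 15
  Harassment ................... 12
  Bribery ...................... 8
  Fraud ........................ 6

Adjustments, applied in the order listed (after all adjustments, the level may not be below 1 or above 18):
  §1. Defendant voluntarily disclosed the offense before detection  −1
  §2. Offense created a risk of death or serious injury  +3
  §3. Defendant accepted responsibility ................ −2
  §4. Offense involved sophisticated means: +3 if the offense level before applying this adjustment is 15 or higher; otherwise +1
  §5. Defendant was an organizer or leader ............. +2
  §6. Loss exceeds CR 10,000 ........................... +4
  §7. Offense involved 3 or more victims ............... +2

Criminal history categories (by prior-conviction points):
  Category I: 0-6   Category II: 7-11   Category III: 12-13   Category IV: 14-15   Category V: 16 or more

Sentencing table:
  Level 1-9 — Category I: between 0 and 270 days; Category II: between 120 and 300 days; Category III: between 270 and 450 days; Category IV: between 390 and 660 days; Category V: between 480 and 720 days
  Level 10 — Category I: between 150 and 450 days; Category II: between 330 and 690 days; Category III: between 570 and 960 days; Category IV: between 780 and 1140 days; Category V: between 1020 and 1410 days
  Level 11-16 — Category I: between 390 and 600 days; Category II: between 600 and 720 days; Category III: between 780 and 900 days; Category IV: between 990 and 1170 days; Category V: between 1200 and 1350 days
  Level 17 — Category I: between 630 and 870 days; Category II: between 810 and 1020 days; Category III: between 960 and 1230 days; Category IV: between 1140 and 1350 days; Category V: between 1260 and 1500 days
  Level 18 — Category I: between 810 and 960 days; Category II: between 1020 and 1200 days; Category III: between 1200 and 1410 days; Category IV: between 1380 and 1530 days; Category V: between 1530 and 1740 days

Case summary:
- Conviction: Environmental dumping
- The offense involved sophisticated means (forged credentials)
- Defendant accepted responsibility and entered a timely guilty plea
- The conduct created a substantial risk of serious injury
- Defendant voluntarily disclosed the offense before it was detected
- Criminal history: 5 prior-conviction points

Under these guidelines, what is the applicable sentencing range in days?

Base offense level for environmental dumping: 15.
§1 applies: 15 − 1 = 14.
§2 applies: 14 + 3 = 17.
§3 applies: 17 − 2 = 15.
§4 applies (level before this adjustment is 15 ≥ 15, so +3): 15 + 3 = 18.
Final offense level: 18.
Criminal history: 5 prior points → Category I (0-6).
Level 18 falls in the 18 band.
Grid: Level 18 × Category I = 810-960 days.

810-960 days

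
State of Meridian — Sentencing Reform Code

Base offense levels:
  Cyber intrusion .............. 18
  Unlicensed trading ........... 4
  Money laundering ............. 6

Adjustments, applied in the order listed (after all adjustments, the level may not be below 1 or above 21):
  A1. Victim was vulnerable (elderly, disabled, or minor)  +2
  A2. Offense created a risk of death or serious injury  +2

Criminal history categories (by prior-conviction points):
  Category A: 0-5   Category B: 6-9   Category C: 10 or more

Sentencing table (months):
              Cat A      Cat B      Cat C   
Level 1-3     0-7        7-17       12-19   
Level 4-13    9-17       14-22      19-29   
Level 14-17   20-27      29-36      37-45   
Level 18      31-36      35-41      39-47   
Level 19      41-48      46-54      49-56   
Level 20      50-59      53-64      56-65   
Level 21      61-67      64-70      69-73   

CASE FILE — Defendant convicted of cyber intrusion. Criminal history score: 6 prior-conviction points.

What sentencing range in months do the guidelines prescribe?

Base offense level for cyber intrusion: 18.
Final offense level: 18.
Criminal history: 6 prior points → Category B (6-9).
Level 18 falls in the 18 band.
Grid: Level 18 × Category B = 35-41 months.

35-41 months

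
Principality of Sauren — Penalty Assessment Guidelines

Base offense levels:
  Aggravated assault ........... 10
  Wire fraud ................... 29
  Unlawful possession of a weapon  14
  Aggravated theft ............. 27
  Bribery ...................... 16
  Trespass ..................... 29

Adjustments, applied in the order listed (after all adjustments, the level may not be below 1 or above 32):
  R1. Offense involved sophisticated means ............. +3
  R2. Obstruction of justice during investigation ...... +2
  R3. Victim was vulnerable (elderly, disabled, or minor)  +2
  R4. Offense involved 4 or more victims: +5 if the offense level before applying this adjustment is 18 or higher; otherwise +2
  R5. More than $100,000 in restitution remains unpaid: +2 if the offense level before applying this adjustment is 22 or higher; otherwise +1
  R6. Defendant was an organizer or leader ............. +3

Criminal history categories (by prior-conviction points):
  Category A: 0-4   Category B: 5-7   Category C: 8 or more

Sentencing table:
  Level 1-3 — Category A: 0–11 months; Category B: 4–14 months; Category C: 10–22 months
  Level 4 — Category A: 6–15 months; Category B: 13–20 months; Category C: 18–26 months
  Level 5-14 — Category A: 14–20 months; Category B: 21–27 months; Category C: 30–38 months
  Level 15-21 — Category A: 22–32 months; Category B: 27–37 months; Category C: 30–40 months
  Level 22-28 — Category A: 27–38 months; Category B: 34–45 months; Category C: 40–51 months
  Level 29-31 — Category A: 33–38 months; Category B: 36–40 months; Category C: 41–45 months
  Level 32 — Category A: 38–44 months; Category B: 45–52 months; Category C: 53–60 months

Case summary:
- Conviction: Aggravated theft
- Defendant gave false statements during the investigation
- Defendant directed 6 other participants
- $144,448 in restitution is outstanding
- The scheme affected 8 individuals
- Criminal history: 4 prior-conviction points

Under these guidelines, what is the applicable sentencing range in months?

Base offense level for aggravated theft: 27.
R1 does not apply.
R2 applies: 27 + 2 = 29.
R3 does not apply.
R4 applies (level before this adjustment is 29 ≥ 18, so +5): 29 + 5 = 34.
R5 applies (level before this adjustment is 34 ≥ 22, so +2): 34 + 2 = 36.
R6 applies: 36 + 3 = 39.
Level 39 exceeds the maximum of 32; capped at 32.
Final offense level: 32.
Criminal history: 4 prior points → Category A (0-4).
Level 32 falls in the 32 band.
Grid: Level 32 × Category A = 38-44 months.

38-44 months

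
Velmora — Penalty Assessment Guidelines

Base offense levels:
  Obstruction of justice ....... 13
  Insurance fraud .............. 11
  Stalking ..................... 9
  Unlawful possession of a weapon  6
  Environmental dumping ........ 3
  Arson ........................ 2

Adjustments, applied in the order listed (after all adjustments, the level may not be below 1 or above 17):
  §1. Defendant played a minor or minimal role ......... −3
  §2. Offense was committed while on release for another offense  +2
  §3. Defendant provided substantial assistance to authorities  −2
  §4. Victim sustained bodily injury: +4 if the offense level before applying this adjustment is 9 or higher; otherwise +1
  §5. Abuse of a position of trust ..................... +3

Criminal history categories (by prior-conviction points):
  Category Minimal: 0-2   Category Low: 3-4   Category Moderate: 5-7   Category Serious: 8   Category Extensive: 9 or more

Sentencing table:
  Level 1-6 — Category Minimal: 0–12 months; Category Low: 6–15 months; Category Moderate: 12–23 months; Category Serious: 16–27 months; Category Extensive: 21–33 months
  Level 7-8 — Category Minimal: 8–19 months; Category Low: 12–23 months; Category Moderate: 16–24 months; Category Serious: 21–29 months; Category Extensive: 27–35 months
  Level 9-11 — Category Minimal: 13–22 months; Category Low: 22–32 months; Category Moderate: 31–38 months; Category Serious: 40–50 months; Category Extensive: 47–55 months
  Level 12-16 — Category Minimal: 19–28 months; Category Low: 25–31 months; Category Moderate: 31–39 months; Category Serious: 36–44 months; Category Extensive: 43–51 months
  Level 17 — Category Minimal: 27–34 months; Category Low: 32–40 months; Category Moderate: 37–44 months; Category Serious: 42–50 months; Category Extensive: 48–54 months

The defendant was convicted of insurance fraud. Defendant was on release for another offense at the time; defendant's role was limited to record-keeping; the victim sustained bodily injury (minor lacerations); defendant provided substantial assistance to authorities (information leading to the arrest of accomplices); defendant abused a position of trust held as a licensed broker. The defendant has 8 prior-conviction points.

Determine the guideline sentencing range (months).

36-44 months

Base offense level for insurance fraud: 11.
§1 applies: 11 − 3 = 8.
§2 applies: 8 + 2 = 10.
§3 applies: 10 − 2 = 8.
§4 applies (level before this adjustment is 8 < 9, so +1): 8 + 1 = 9.
§5 applies: 9 + 3 = 12.
Final offense level: 12.
Criminal history: 8 prior points → Category Serious (8).
Level 12 falls in the 12-16 band.
Grid: Level 12-16 × Category Serious = 36-44 months.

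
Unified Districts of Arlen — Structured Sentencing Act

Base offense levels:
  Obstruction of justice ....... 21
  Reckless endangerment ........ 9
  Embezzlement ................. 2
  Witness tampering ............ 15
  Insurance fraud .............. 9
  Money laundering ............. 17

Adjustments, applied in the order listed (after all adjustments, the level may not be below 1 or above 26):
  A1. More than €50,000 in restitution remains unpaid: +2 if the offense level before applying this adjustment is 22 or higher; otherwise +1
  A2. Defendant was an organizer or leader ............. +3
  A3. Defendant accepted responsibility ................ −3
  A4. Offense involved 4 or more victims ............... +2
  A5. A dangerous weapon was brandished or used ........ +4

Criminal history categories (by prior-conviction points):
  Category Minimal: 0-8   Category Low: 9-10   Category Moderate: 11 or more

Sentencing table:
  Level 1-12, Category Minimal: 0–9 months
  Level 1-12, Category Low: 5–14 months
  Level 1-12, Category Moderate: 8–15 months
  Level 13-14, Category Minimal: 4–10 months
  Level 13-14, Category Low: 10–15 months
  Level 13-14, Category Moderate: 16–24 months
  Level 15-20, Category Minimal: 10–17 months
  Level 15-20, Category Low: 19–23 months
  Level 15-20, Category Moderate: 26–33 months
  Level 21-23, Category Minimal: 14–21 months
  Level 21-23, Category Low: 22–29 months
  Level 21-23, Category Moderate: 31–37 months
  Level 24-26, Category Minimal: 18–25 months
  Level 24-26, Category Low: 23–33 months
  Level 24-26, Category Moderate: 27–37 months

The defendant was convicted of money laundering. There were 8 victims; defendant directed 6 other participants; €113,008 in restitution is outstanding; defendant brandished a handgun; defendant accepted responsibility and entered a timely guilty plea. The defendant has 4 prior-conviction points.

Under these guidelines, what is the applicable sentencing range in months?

Base offense level for money laundering: 17.
A1 applies (level before this adjustment is 17 < 22, so +1): 17 + 1 = 18.
A2 applies: 18 + 3 = 21.
A3 applies: 21 − 3 = 18.
A4 applies: 18 + 2 = 20.
A5 applies: 20 + 4 = 24.
Final offense level: 24.
Criminal history: 4 prior points → Category Minimal (0-8).
Level 24 falls in the 24-26 band.
Grid: Level 24-26 × Category Minimal = 18-25 months.

18-25 months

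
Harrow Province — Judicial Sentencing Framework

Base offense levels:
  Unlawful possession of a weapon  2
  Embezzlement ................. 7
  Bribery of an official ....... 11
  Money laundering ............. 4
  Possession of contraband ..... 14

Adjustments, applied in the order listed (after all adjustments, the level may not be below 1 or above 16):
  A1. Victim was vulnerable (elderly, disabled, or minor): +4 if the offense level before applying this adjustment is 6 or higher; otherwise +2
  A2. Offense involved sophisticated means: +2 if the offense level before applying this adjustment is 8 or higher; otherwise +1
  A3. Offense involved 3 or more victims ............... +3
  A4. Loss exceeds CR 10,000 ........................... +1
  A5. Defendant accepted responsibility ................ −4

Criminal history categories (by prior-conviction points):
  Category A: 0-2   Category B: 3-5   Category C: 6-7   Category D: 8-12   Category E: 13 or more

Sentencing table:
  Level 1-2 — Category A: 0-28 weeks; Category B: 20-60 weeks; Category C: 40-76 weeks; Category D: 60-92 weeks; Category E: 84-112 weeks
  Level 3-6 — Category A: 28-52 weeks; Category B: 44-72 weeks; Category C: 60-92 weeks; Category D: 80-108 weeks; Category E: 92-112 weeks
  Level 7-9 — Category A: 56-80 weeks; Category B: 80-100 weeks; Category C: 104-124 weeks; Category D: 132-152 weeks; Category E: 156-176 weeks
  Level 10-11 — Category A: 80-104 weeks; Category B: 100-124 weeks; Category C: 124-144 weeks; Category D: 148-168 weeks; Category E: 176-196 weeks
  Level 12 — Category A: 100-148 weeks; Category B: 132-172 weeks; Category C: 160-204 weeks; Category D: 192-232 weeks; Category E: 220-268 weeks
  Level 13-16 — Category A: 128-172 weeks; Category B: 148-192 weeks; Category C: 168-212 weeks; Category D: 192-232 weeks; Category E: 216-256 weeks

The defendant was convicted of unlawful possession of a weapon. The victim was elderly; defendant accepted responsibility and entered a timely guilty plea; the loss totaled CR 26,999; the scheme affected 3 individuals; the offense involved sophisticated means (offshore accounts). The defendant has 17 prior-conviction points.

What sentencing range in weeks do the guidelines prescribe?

92-112 weeks

Base offense level for unlawful possession of a weapon: 2.
A1 applies (level before this adjustment is 2 < 6, so +2): 2 + 2 = 4.
A2 applies (level before this adjustment is 4 < 8, so +1): 4 + 1 = 5.
A3 applies: 5 + 3 = 8.
A4 applies: 8 + 1 = 9.
A5 applies: 9 − 4 = 5.
Final offense level: 5.
Criminal history: 17 prior points → Category E (13+).
Level 5 falls in the 3-6 band.
Grid: Level 3-6 × Category E = 92-112 weeks.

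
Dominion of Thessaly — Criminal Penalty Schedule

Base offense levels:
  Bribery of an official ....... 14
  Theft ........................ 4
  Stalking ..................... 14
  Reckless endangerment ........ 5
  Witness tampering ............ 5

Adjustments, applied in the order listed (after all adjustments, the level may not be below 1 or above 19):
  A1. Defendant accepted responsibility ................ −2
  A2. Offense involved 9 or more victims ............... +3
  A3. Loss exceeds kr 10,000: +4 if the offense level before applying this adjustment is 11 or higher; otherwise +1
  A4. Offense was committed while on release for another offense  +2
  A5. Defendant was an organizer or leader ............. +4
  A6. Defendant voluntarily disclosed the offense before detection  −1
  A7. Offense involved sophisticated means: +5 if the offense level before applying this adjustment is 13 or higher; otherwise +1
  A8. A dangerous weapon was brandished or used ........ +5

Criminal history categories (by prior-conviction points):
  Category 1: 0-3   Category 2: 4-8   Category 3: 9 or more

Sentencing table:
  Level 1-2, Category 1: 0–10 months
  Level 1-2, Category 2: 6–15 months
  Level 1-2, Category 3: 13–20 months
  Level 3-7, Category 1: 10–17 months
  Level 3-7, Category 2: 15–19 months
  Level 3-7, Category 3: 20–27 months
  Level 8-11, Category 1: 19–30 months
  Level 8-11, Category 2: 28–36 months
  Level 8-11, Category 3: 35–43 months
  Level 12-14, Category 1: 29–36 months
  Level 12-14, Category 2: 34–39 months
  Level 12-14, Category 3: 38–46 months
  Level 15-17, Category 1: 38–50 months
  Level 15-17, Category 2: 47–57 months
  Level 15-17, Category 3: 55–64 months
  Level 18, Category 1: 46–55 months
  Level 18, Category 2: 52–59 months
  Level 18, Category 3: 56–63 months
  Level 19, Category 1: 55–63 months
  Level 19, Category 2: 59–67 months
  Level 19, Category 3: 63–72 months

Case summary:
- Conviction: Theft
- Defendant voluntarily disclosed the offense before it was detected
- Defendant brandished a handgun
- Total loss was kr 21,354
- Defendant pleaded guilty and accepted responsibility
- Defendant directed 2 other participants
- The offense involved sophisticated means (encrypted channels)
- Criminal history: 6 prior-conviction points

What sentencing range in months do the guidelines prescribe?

34-39 months

Base offense level for theft: 4.
A1 applies: 4 − 2 = 2.
A2 does not apply.
A3 applies (level before this adjustment is 2 < 11, so +1): 2 + 1 = 3.
A5 applies: 3 + 4 = 7.
A6 applies: 7 − 1 = 6.
A7 applies (level before this adjustment is 6 < 13, so +1): 6 + 1 = 7.
A8 applies: 7 + 5 = 12.
Final offense level: 12.
Criminal history: 6 prior points → Category 2 (4-8).
Level 12 falls in the 12-14 band.
Grid: Level 12-14 × Category 2 = 34-39 months.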